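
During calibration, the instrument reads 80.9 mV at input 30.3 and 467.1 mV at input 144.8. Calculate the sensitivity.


Sensitivity = (y2 - y1) / (x2 - x1).
S = (467.1 - 80.9) / (144.8 - 30.3)
S = 386.2 / 114.5
S = 3.3729 mV/unit

3.3729 mV/unit


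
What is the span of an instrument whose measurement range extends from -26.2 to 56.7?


Span = upper range - lower range.
Span = 56.7 - (-26.2)
Span = 82.9

82.9


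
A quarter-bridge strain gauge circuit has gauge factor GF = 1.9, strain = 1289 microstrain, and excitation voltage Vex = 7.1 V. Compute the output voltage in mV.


Quarter bridge output: Vout = (GF * epsilon * Vex) / 4.
Vout = (1.9 * 1289e-6 * 7.1) / 4
Vout = 0.01738861 / 4 V
Vout = 0.00434715 V = 4.3472 mV

4.3472 mV


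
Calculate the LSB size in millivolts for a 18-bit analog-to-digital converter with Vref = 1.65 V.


The resolution (LSB) of an ADC is Vref / 2^n.
LSB = 1.65 / 2^18
LSB = 1.65 / 262144
LSB = 6.29e-06 V = 0.00629425 mV

0.00629425 mV


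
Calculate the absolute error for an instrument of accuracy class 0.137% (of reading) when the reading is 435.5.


Absolute error = (accuracy% / 100) * reading.
Error = (0.137 / 100) * 435.5
Error = 0.00137 * 435.5
Error = 0.5966

0.5966


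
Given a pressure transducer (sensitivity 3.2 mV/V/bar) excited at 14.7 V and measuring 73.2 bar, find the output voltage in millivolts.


Output = sensitivity * Vex * P.
Vout = 3.2 * 14.7 * 73.2
Vout = 47.04 * 73.2
Vout = 3443.33 mV

3443.33 mV


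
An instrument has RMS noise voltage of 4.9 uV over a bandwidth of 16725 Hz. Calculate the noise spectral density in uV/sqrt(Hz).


Noise spectral density = Vrms / sqrt(BW).
NSD = 4.9 / sqrt(16725)
NSD = 4.9 / 129.3252
NSD = 0.0379 uV/sqrt(Hz)

0.0379 uV/sqrt(Hz)


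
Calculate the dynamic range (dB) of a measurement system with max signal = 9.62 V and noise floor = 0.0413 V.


Dynamic range = 20 * log10(Vmax / Vnoise).
DR = 20 * log10(9.62 / 0.0413)
DR = 20 * log10(232.93)
DR = 47.34 dB

47.34 dB


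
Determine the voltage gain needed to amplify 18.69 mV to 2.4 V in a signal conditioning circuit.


Gain = Vout / Vin (converting to same units).
G = 2.4 V / 18.69 mV
G = 2400.0 mV / 18.69 mV
G = 128.41

128.41


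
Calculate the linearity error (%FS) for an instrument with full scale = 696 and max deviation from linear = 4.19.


Linearity error = (max deviation / full scale) * 100%.
Linearity = (4.19 / 696) * 100
Linearity = 0.602 %FS

0.602 %FS


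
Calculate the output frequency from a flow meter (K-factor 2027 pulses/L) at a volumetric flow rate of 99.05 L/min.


Frequency = K * Q / 60 (converting L/min to L/s).
f = 2027 * 99.05 / 60
f = 200774.35 / 60
f = 3346.24 Hz

3346.24 Hz


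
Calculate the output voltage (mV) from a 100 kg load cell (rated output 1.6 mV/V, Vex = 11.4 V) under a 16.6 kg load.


Vout = rated_output * Vex * (load / capacity).
Vout = 1.6 * 11.4 * (16.6 / 100)
Vout = 1.6 * 11.4 * 0.166
Vout = 3.028 mV

3.028 mV


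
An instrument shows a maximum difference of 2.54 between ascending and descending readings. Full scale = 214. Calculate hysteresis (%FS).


Hysteresis = (max difference / full scale) * 100%.
H = (2.54 / 214) * 100
H = 1.187 %FS

1.187 %FS


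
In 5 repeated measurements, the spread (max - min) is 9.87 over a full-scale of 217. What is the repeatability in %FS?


Repeatability = (spread / full scale) * 100%.
R = (9.87 / 217) * 100
R = 4.548 %FS

4.548 %FS


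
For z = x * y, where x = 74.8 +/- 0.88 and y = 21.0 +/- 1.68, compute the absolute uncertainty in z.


For a product z = x*y, the relative uncertainty is:
uz/z = sqrt((ux/x)^2 + (uy/y)^2)
Relative uncertainties: ux/x = 0.88/74.8 = 0.011765
uy/y = 1.68/21.0 = 0.08
z = 74.8 * 21.0 = 1570.8
uz = 1570.8 * sqrt(0.011765^2 + 0.08^2) = 127.016

127.016


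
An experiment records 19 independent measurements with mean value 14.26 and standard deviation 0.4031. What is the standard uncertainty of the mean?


The standard uncertainty for Type A evaluation is u = s / sqrt(n).
u = 0.4031 / sqrt(19)
u = 0.4031 / 4.3589
u = 0.0925

0.0925


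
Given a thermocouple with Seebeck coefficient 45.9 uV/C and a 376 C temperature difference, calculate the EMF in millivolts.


The thermocouple output V = sensitivity * dT.
V = 45.9 uV/C * 376 C
V = 17258.4 uV
V = 17.258 mV

17.258 mV


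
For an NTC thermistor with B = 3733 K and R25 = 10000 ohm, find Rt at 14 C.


NTC thermistor equation: Rt = R25 * exp(B * (1/T - 1/T25)).
T in Kelvin: 287.15 K, T25 = 298.15 K
1/T - 1/T25 = 1/287.15 - 1/298.15 = 0.00012848
B * (1/T - 1/T25) = 3733 * 0.00012848 = 0.4796
Rt = 10000 * exp(0.4796) = 16154.8 ohm

16154.8 ohm


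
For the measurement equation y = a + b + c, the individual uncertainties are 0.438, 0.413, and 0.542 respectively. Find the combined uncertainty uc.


For a sum of independent quantities, uc = sqrt(u1^2 + u2^2 + u3^2).
uc = sqrt(0.438^2 + 0.413^2 + 0.542^2)
uc = sqrt(0.191844 + 0.170569 + 0.293764)
uc = 0.81

0.81


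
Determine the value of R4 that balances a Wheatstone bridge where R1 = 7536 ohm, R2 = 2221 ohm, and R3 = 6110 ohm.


At balance: R1*R4 = R2*R3, so R4 = R2*R3/R1.
R4 = 2221 * 6110 / 7536
R4 = 13570310 / 7536
R4 = 1800.73 ohm

1800.73 ohm


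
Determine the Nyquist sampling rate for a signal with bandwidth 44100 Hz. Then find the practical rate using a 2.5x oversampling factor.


By Nyquist theorem, fs_min = 2 * fmax.
fs_min = 2 * 44100 = 88200 Hz
Practical rate = 2.5 * fs_min = 2.5 * 88200 = 220500 Hz

fs_min = 88200 Hz, fs_practical = 220500 Hz


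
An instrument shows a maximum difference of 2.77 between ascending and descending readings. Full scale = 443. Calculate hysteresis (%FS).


Hysteresis = (max difference / full scale) * 100%.
H = (2.77 / 443) * 100
H = 0.625 %FS

0.625 %FS


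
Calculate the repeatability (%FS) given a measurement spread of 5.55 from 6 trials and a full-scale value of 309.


Repeatability = (spread / full scale) * 100%.
R = (5.55 / 309) * 100
R = 1.796 %FS

1.796 %FS


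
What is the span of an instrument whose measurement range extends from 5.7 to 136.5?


Span = upper range - lower range.
Span = 136.5 - (5.7)
Span = 130.8

130.8


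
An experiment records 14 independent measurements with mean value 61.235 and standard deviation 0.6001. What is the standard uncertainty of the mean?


The standard uncertainty for Type A evaluation is u = s / sqrt(n).
u = 0.6001 / sqrt(14)
u = 0.6001 / 3.7417
u = 0.1604

0.1604


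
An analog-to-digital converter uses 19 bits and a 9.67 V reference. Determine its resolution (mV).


The resolution (LSB) of an ADC is Vref / 2^n.
LSB = 9.67 / 2^19
LSB = 9.67 / 524288
LSB = 1.844e-05 V = 0.01844406 mV

0.01844406 mV


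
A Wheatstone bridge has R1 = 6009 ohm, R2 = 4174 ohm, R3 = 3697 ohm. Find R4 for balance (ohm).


At balance: R1*R4 = R2*R3, so R4 = R2*R3/R1.
R4 = 4174 * 3697 / 6009
R4 = 15431278 / 6009
R4 = 2568.03 ohm

2568.03 ohm


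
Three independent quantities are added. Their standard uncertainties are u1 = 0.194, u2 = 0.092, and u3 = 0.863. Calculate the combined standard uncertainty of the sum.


For a sum of independent quantities, uc = sqrt(u1^2 + u2^2 + u3^2).
uc = sqrt(0.194^2 + 0.092^2 + 0.863^2)
uc = sqrt(0.037636 + 0.008464 + 0.744769)
uc = 0.8893

0.8893


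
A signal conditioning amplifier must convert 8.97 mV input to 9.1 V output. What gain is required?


Gain = Vout / Vin (converting to same units).
G = 9.1 V / 8.97 mV
G = 9100.0 mV / 8.97 mV
G = 1014.49

1014.49


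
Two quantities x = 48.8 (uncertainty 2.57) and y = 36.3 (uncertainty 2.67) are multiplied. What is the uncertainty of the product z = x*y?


For a product z = x*y, the relative uncertainty is:
uz/z = sqrt((ux/x)^2 + (uy/y)^2)
Relative uncertainties: ux/x = 2.57/48.8 = 0.052664
uy/y = 2.67/36.3 = 0.073554
z = 48.8 * 36.3 = 1771.4
uz = 1771.4 * sqrt(0.052664^2 + 0.073554^2) = 160.251

160.251


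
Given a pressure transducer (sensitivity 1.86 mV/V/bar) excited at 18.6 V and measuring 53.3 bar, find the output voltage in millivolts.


Output = sensitivity * Vex * P.
Vout = 1.86 * 18.6 * 53.3
Vout = 34.596 * 53.3
Vout = 1843.97 mV

1843.97 mV


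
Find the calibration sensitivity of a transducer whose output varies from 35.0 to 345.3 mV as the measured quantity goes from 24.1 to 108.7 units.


Sensitivity = (y2 - y1) / (x2 - x1).
S = (345.3 - 35.0) / (108.7 - 24.1)
S = 310.3 / 84.6
S = 3.6678 mV/unit

3.6678 mV/unit


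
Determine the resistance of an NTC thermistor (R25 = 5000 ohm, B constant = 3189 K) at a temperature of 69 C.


NTC thermistor equation: Rt = R25 * exp(B * (1/T - 1/T25)).
T in Kelvin: 342.15 K, T25 = 298.15 K
1/T - 1/T25 = 1/342.15 - 1/298.15 = -0.00043132
B * (1/T - 1/T25) = 3189 * -0.00043132 = -1.3755
Rt = 5000 * exp(-1.3755) = 1263.6 ohm

1263.6 ohm


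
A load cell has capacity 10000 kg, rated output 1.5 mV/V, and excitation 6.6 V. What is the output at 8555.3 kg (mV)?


Vout = rated_output * Vex * (load / capacity).
Vout = 1.5 * 6.6 * (8555.3 / 10000)
Vout = 1.5 * 6.6 * 0.85553
Vout = 8.47 mV

8.47 mV


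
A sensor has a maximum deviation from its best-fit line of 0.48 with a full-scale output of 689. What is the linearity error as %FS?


Linearity error = (max deviation / full scale) * 100%.
Linearity = (0.48 / 689) * 100
Linearity = 0.07 %FS

0.07 %FS


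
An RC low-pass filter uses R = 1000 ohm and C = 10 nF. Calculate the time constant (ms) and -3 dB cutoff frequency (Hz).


Time constant: tau = R * C.
tau = 1000 * 1.00e-08 = 1e-05 s
tau = 0.01 ms
Cutoff frequency: fc = 1 / (2*pi*R*C).
fc = 1 / (2*pi*1e-05) = 15915.49 Hz

tau = 0.01 ms, fc = 15915.49 Hz


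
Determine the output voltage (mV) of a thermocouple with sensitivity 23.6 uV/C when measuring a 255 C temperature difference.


The thermocouple output V = sensitivity * dT.
V = 23.6 uV/C * 255 C
V = 6018.0 uV
V = 6.018 mV

6.018 mV


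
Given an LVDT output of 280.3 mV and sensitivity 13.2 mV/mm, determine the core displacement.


Displacement = Vout / sensitivity.
d = 280.3 / 13.2
d = 21.235 mm

21.235 mm


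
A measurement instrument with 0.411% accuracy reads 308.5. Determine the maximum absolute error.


Absolute error = (accuracy% / 100) * reading.
Error = (0.411 / 100) * 308.5
Error = 0.00411 * 308.5
Error = 1.2679

1.2679


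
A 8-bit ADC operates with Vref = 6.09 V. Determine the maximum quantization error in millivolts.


The maximum quantization error is +/- LSB/2.
LSB = Vref / 2^n = 6.09 / 256 = 0.02378906 V
Max error = LSB / 2 = 0.02378906 / 2 = 0.01189453 V
Max error = 11.8945 mV

11.8945 mV


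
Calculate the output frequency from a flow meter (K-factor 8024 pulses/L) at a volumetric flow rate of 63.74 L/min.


Frequency = K * Q / 60 (converting L/min to L/s).
f = 8024 * 63.74 / 60
f = 511449.76 / 60
f = 8524.16 Hz

8524.16 Hz


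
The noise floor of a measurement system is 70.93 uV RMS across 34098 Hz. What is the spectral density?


Noise spectral density = Vrms / sqrt(BW).
NSD = 70.93 / sqrt(34098)
NSD = 70.93 / 184.6564
NSD = 0.3841 uV/sqrt(Hz)

0.3841 uV/sqrt(Hz)


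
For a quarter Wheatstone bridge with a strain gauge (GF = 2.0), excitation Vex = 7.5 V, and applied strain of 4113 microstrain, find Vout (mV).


Quarter bridge output: Vout = (GF * epsilon * Vex) / 4.
Vout = (2.0 * 4113e-6 * 7.5) / 4
Vout = 0.061695 / 4 V
Vout = 0.01542375 V = 15.4237 mV

15.4237 mV


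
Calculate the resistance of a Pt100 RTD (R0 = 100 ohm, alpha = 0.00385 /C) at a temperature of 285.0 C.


The RTD equation: Rt = R0 * (1 + alpha * T).
Rt = 100 * (1 + 0.00385 * 285.0)
Rt = 100 * (1 + 1.09725)
Rt = 100 * 2.09725
Rt = 209.725 ohm

209.725 ohm


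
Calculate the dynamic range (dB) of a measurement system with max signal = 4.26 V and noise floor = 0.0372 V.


Dynamic range = 20 * log10(Vmax / Vnoise).
DR = 20 * log10(4.26 / 0.0372)
DR = 20 * log10(114.52)
DR = 41.18 dB

41.18 dB


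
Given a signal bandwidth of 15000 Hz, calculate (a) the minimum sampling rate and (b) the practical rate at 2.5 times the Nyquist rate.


By Nyquist theorem, fs_min = 2 * fmax.
fs_min = 2 * 15000 = 30000 Hz
Practical rate = 2.5 * fs_min = 2.5 * 30000 = 75000 Hz

fs_min = 30000 Hz, fs_practical = 75000 Hz


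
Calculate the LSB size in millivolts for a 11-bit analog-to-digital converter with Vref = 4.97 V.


The resolution (LSB) of an ADC is Vref / 2^n.
LSB = 4.97 / 2^11
LSB = 4.97 / 2048
LSB = 0.00242676 V = 2.42675781 mV

2.42675781 mV


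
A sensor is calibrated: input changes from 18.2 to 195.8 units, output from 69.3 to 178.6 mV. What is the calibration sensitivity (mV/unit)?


Sensitivity = (y2 - y1) / (x2 - x1).
S = (178.6 - 69.3) / (195.8 - 18.2)
S = 109.3 / 177.6
S = 0.6154 mV/unit

0.6154 mV/unit


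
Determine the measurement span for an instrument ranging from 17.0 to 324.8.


Span = upper range - lower range.
Span = 324.8 - (17.0)
Span = 307.8

307.8


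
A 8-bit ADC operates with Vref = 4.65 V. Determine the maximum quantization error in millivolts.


The maximum quantization error is +/- LSB/2.
LSB = Vref / 2^n = 4.65 / 256 = 0.01816406 V
Max error = LSB / 2 = 0.01816406 / 2 = 0.00908203 V
Max error = 9.082 mV

9.082 mV


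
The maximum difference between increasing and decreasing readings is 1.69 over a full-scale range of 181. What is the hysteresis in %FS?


Hysteresis = (max difference / full scale) * 100%.
H = (1.69 / 181) * 100
H = 0.934 %FS

0.934 %FS


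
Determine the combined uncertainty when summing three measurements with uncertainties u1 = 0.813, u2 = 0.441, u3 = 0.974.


For a sum of independent quantities, uc = sqrt(u1^2 + u2^2 + u3^2).
uc = sqrt(0.813^2 + 0.441^2 + 0.974^2)
uc = sqrt(0.660969 + 0.194481 + 0.948676)
uc = 1.3432

1.3432


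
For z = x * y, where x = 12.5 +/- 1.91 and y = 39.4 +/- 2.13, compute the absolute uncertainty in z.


For a product z = x*y, the relative uncertainty is:
uz/z = sqrt((ux/x)^2 + (uy/y)^2)
Relative uncertainties: ux/x = 1.91/12.5 = 0.1528
uy/y = 2.13/39.4 = 0.054061
z = 12.5 * 39.4 = 492.5
uz = 492.5 * sqrt(0.1528^2 + 0.054061^2) = 79.825

79.825


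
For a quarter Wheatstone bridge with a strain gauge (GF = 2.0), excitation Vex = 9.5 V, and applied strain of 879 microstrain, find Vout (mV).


Quarter bridge output: Vout = (GF * epsilon * Vex) / 4.
Vout = (2.0 * 879e-6 * 9.5) / 4
Vout = 0.016701 / 4 V
Vout = 0.00417525 V = 4.1753 mV

4.1753 mV


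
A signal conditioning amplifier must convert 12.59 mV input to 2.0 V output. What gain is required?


Gain = Vout / Vin (converting to same units).
G = 2.0 V / 12.59 mV
G = 2000.0 mV / 12.59 mV
G = 158.86

158.86


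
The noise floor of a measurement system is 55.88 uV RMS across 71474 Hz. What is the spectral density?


Noise spectral density = Vrms / sqrt(BW).
NSD = 55.88 / sqrt(71474)
NSD = 55.88 / 267.3462
NSD = 0.209 uV/sqrt(Hz)

0.209 uV/sqrt(Hz)


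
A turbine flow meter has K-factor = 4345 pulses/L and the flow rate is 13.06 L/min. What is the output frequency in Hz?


Frequency = K * Q / 60 (converting L/min to L/s).
f = 4345 * 13.06 / 60
f = 56745.7 / 60
f = 945.76 Hz

945.76 Hz


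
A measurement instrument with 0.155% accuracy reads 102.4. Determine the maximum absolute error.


Absolute error = (accuracy% / 100) * reading.
Error = (0.155 / 100) * 102.4
Error = 0.00155 * 102.4
Error = 0.1587

0.1587


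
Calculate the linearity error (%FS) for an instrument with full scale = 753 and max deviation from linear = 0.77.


Linearity error = (max deviation / full scale) * 100%.
Linearity = (0.77 / 753) * 100
Linearity = 0.102 %FS

0.102 %FS


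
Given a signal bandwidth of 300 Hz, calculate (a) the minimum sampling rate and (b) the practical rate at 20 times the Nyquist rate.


By Nyquist theorem, fs_min = 2 * fmax.
fs_min = 2 * 300 = 600 Hz
Practical rate = 20 * fs_min = 20 * 600 = 12000 Hz

fs_min = 600 Hz, fs_practical = 12000 Hz


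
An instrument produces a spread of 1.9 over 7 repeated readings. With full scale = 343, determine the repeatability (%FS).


Repeatability = (spread / full scale) * 100%.
R = (1.9 / 343) * 100
R = 0.554 %FS

0.554 %FS


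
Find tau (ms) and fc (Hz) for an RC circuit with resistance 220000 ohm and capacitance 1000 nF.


Time constant: tau = R * C.
tau = 220000 * 1.00e-06 = 0.22 s
tau = 220.0 ms
Cutoff frequency: fc = 1 / (2*pi*R*C).
fc = 1 / (2*pi*0.22) = 0.72 Hz

tau = 220.0 ms, fc = 0.72 Hz


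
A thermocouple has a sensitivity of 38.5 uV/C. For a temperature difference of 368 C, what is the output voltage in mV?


The thermocouple output V = sensitivity * dT.
V = 38.5 uV/C * 368 C
V = 14168.0 uV
V = 14.168 mV

14.168 mV


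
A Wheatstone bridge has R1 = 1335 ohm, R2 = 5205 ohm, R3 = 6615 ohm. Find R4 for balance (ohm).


At balance: R1*R4 = R2*R3, so R4 = R2*R3/R1.
R4 = 5205 * 6615 / 1335
R4 = 34431075 / 1335
R4 = 25791.07 ohm

25791.07 ohm


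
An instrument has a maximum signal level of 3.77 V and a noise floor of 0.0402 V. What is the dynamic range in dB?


Dynamic range = 20 * log10(Vmax / Vnoise).
DR = 20 * log10(3.77 / 0.0402)
DR = 20 * log10(93.78)
DR = 39.44 dB

39.44 dB


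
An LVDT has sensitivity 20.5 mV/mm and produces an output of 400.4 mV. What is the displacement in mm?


Displacement = Vout / sensitivity.
d = 400.4 / 20.5
d = 19.532 mm

19.532 mm


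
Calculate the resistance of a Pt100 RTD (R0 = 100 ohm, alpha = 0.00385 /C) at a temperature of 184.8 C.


The RTD equation: Rt = R0 * (1 + alpha * T).
Rt = 100 * (1 + 0.00385 * 184.8)
Rt = 100 * (1 + 0.71148)
Rt = 100 * 1.71148
Rt = 171.148 ohm

171.148 ohm


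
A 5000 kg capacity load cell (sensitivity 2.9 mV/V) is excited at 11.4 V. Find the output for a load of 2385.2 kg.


Vout = rated_output * Vex * (load / capacity).
Vout = 2.9 * 11.4 * (2385.2 / 5000)
Vout = 2.9 * 11.4 * 0.47704
Vout = 15.771 mV

15.771 mV


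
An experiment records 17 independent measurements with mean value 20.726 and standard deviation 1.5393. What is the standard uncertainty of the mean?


The standard uncertainty for Type A evaluation is u = s / sqrt(n).
u = 1.5393 / sqrt(17)
u = 1.5393 / 4.1231
u = 0.3733

0.3733


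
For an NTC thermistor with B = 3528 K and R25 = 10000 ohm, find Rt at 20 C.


NTC thermistor equation: Rt = R25 * exp(B * (1/T - 1/T25)).
T in Kelvin: 293.15 K, T25 = 298.15 K
1/T - 1/T25 = 1/293.15 - 1/298.15 = 5.721e-05
B * (1/T - 1/T25) = 3528 * 5.721e-05 = 0.2018
Rt = 10000 * exp(0.2018) = 12236.3 ohm

12236.3 ohm


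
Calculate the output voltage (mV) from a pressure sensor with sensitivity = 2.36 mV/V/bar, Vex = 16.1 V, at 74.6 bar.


Output = sensitivity * Vex * P.
Vout = 2.36 * 16.1 * 74.6
Vout = 37.996 * 74.6
Vout = 2834.5 mV

2834.5 mV


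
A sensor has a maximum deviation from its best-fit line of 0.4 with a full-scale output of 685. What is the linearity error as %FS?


Linearity error = (max deviation / full scale) * 100%.
Linearity = (0.4 / 685) * 100
Linearity = 0.058 %FS

0.058 %FS


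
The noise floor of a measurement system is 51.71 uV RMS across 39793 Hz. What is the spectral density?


Noise spectral density = Vrms / sqrt(BW).
NSD = 51.71 / sqrt(39793)
NSD = 51.71 / 199.4818
NSD = 0.2592 uV/sqrt(Hz)

0.2592 uV/sqrt(Hz)


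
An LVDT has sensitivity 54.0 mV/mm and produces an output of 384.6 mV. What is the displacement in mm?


Displacement = Vout / sensitivity.
d = 384.6 / 54.0
d = 7.122 mm

7.122 mm


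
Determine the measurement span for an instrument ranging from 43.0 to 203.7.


Span = upper range - lower range.
Span = 203.7 - (43.0)
Span = 160.7

160.7


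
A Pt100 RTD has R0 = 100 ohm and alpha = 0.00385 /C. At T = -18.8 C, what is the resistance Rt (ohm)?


The RTD equation: Rt = R0 * (1 + alpha * T).
Rt = 100 * (1 + 0.00385 * -18.8)
Rt = 100 * (1 + -0.07238)
Rt = 100 * 0.92762
Rt = 92.762 ohm

92.762 ohm


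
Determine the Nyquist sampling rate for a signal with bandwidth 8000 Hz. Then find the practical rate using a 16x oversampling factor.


By Nyquist theorem, fs_min = 2 * fmax.
fs_min = 2 * 8000 = 16000 Hz
Practical rate = 16 * fs_min = 16 * 16000 = 256000 Hz

fs_min = 16000 Hz, fs_practical = 256000 Hz


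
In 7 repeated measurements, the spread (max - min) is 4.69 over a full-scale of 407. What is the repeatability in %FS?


Repeatability = (spread / full scale) * 100%.
R = (4.69 / 407) * 100
R = 1.152 %FS

1.152 %FS


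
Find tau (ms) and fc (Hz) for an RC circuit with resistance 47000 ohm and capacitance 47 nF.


Time constant: tau = R * C.
tau = 47000 * 4.70e-08 = 0.002209 s
tau = 2.209 ms
Cutoff frequency: fc = 1 / (2*pi*R*C).
fc = 1 / (2*pi*0.002209) = 72.05 Hz

tau = 2.209 ms, fc = 72.05 Hz


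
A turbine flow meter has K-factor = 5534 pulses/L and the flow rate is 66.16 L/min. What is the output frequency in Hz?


Frequency = K * Q / 60 (converting L/min to L/s).
f = 5534 * 66.16 / 60
f = 366129.44 / 60
f = 6102.16 Hz

6102.16 Hz


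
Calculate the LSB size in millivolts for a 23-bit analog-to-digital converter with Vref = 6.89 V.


The resolution (LSB) of an ADC is Vref / 2^n.
LSB = 6.89 / 2^23
LSB = 6.89 / 8388608
LSB = 8.2e-07 V = 0.00082135 mV

0.00082135 mV


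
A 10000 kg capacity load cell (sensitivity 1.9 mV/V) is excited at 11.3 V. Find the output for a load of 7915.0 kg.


Vout = rated_output * Vex * (load / capacity).
Vout = 1.9 * 11.3 * (7915.0 / 10000)
Vout = 1.9 * 11.3 * 0.7915
Vout = 16.994 mV

16.994 mV


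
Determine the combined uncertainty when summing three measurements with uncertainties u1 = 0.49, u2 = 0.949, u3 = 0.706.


For a sum of independent quantities, uc = sqrt(u1^2 + u2^2 + u3^2).
uc = sqrt(0.49^2 + 0.949^2 + 0.706^2)
uc = sqrt(0.2401 + 0.900601 + 0.498436)
uc = 1.2803

1.2803


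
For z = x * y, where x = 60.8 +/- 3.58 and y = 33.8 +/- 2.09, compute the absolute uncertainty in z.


For a product z = x*y, the relative uncertainty is:
uz/z = sqrt((ux/x)^2 + (uy/y)^2)
Relative uncertainties: ux/x = 3.58/60.8 = 0.058882
uy/y = 2.09/33.8 = 0.061834
z = 60.8 * 33.8 = 2055.0
uz = 2055.0 * sqrt(0.058882^2 + 0.061834^2) = 175.469

175.469


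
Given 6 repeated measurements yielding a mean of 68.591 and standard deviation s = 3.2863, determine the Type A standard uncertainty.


The standard uncertainty for Type A evaluation is u = s / sqrt(n).
u = 3.2863 / sqrt(6)
u = 3.2863 / 2.4495
u = 1.3416

1.3416


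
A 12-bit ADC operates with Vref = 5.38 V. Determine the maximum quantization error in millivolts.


The maximum quantization error is +/- LSB/2.
LSB = Vref / 2^n = 5.38 / 4096 = 0.00131348 V
Max error = LSB / 2 = 0.00131348 / 2 = 0.00065674 V
Max error = 0.6567 mV

0.6567 mV


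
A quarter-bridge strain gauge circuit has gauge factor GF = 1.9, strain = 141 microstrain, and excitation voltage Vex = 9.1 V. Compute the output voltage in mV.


Quarter bridge output: Vout = (GF * epsilon * Vex) / 4.
Vout = (1.9 * 141e-6 * 9.1) / 4
Vout = 0.00243789 / 4 V
Vout = 0.00060947 V = 0.6095 mV

0.6095 mV


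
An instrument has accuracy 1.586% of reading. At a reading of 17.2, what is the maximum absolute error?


Absolute error = (accuracy% / 100) * reading.
Error = (1.586 / 100) * 17.2
Error = 0.01586 * 17.2
Error = 0.2728

0.2728


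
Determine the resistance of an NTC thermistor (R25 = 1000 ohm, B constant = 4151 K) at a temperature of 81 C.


NTC thermistor equation: Rt = R25 * exp(B * (1/T - 1/T25)).
T in Kelvin: 354.15 K, T25 = 298.15 K
1/T - 1/T25 = 1/354.15 - 1/298.15 = -0.00053035
B * (1/T - 1/T25) = 4151 * -0.00053035 = -2.2015
Rt = 1000 * exp(-2.2015) = 110.6 ohm

110.6 ohm


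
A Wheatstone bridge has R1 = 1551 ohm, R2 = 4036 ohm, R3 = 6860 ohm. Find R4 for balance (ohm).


At balance: R1*R4 = R2*R3, so R4 = R2*R3/R1.
R4 = 4036 * 6860 / 1551
R4 = 27686960 / 1551
R4 = 17851.04 ohm

17851.04 ohm


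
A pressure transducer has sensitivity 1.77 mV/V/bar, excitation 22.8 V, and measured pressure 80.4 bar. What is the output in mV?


Output = sensitivity * Vex * P.
Vout = 1.77 * 22.8 * 80.4
Vout = 40.356 * 80.4
Vout = 3244.62 mV

3244.62 mV


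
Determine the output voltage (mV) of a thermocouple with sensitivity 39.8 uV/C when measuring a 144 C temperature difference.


The thermocouple output V = sensitivity * dT.
V = 39.8 uV/C * 144 C
V = 5731.2 uV
V = 5.731 mV

5.731 mV


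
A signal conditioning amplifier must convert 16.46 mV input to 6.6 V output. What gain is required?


Gain = Vout / Vin (converting to same units).
G = 6.6 V / 16.46 mV
G = 6600.0 mV / 16.46 mV
G = 400.97

400.97


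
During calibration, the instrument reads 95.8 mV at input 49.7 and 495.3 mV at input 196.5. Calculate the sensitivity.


Sensitivity = (y2 - y1) / (x2 - x1).
S = (495.3 - 95.8) / (196.5 - 49.7)
S = 399.5 / 146.8
S = 2.7214 mV/unit

2.7214 mV/unit


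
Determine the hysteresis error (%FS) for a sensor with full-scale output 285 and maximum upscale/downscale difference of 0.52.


Hysteresis = (max difference / full scale) * 100%.
H = (0.52 / 285) * 100
H = 0.182 %FS

0.182 %FS


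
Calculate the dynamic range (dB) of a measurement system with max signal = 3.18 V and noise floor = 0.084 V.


Dynamic range = 20 * log10(Vmax / Vnoise).
DR = 20 * log10(3.18 / 0.084)
DR = 20 * log10(37.86)
DR = 31.56 dB

31.56 dB


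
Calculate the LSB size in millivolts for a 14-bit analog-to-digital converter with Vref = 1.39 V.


The resolution (LSB) of an ADC is Vref / 2^n.
LSB = 1.39 / 2^14
LSB = 1.39 / 16384
LSB = 8.484e-05 V = 0.08483887 mV

0.08483887 mV


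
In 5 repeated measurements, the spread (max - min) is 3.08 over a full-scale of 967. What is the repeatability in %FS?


Repeatability = (spread / full scale) * 100%.
R = (3.08 / 967) * 100
R = 0.319 %FS

0.319 %FS


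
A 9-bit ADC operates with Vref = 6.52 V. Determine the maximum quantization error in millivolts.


The maximum quantization error is +/- LSB/2.
LSB = Vref / 2^n = 6.52 / 512 = 0.01273437 V
Max error = LSB / 2 = 0.01273437 / 2 = 0.00636719 V
Max error = 6.3672 mV

6.3672 mV


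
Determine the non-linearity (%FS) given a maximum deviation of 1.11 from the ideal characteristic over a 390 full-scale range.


Linearity error = (max deviation / full scale) * 100%.
Linearity = (1.11 / 390) * 100
Linearity = 0.285 %FS

0.285 %FS


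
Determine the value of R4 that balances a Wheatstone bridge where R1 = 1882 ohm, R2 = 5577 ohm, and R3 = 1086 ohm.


At balance: R1*R4 = R2*R3, so R4 = R2*R3/R1.
R4 = 5577 * 1086 / 1882
R4 = 6056622 / 1882
R4 = 3218.18 ohm

3218.18 ohm


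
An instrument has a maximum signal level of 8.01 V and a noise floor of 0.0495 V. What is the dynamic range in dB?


Dynamic range = 20 * log10(Vmax / Vnoise).
DR = 20 * log10(8.01 / 0.0495)
DR = 20 * log10(161.82)
DR = 44.18 dB

44.18 dB


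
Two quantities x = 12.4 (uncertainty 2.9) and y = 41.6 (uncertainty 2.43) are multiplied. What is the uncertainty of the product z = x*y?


For a product z = x*y, the relative uncertainty is:
uz/z = sqrt((ux/x)^2 + (uy/y)^2)
Relative uncertainties: ux/x = 2.9/12.4 = 0.233871
uy/y = 2.43/41.6 = 0.058413
z = 12.4 * 41.6 = 515.8
uz = 515.8 * sqrt(0.233871^2 + 0.058413^2) = 124.346

124.346


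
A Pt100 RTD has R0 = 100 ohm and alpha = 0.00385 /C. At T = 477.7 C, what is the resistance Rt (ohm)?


The RTD equation: Rt = R0 * (1 + alpha * T).
Rt = 100 * (1 + 0.00385 * 477.7)
Rt = 100 * (1 + 1.839145)
Rt = 100 * 2.839145
Rt = 283.915 ohm

283.915 ohm


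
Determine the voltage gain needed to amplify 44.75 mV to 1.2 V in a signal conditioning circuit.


Gain = Vout / Vin (converting to same units).
G = 1.2 V / 44.75 mV
G = 1200.0 mV / 44.75 mV
G = 26.82

26.82


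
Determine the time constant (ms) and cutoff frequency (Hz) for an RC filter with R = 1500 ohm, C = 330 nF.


Time constant: tau = R * C.
tau = 1500 * 3.30e-07 = 0.000495 s
tau = 0.495 ms
Cutoff frequency: fc = 1 / (2*pi*R*C).
fc = 1 / (2*pi*0.000495) = 321.53 Hz

tau = 0.495 ms, fc = 321.53 Hz


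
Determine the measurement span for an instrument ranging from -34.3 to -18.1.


Span = upper range - lower range.
Span = -18.1 - (-34.3)
Span = 16.2

16.2


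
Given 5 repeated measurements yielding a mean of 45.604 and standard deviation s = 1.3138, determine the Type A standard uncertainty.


The standard uncertainty for Type A evaluation is u = s / sqrt(n).
u = 1.3138 / sqrt(5)
u = 1.3138 / 2.2361
u = 0.5875

0.5875


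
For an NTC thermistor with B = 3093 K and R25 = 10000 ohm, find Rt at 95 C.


NTC thermistor equation: Rt = R25 * exp(B * (1/T - 1/T25)).
T in Kelvin: 368.15 K, T25 = 298.15 K
1/T - 1/T25 = 1/368.15 - 1/298.15 = -0.00063773
B * (1/T - 1/T25) = 3093 * -0.00063773 = -1.9725
Rt = 10000 * exp(-1.9725) = 1391.1 ohm

1391.1 ohm


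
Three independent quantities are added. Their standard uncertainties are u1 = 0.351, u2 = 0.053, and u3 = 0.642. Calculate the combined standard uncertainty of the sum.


For a sum of independent quantities, uc = sqrt(u1^2 + u2^2 + u3^2).
uc = sqrt(0.351^2 + 0.053^2 + 0.642^2)
uc = sqrt(0.123201 + 0.002809 + 0.412164)
uc = 0.7336

0.7336


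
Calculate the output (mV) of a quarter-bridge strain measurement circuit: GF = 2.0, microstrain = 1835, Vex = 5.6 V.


Quarter bridge output: Vout = (GF * epsilon * Vex) / 4.
Vout = (2.0 * 1835e-6 * 5.6) / 4
Vout = 0.020552 / 4 V
Vout = 0.005138 V = 5.138 mV

5.138 mV


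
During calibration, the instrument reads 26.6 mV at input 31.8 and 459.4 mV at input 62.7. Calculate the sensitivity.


Sensitivity = (y2 - y1) / (x2 - x1).
S = (459.4 - 26.6) / (62.7 - 31.8)
S = 432.8 / 30.9
S = 14.0065 mV/unit

14.0065 mV/unit


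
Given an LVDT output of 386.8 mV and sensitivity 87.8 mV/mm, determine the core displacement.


Displacement = Vout / sensitivity.
d = 386.8 / 87.8
d = 4.405 mm

4.405 mm


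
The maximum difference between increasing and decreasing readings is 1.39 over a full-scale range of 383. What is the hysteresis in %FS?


Hysteresis = (max difference / full scale) * 100%.
H = (1.39 / 383) * 100
H = 0.363 %FS

0.363 %FS


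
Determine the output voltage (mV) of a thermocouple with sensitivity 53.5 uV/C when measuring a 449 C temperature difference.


The thermocouple output V = sensitivity * dT.
V = 53.5 uV/C * 449 C
V = 24021.5 uV
V = 24.021 mV

24.021 mV


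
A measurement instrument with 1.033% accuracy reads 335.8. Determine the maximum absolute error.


Absolute error = (accuracy% / 100) * reading.
Error = (1.033 / 100) * 335.8
Error = 0.01033 * 335.8
Error = 3.4688

3.4688


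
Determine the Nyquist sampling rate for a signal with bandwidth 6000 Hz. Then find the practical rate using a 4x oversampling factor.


By Nyquist theorem, fs_min = 2 * fmax.
fs_min = 2 * 6000 = 12000 Hz
Practical rate = 4 * fs_min = 4 * 12000 = 48000 Hz

fs_min = 12000 Hz, fs_practical = 48000 Hz


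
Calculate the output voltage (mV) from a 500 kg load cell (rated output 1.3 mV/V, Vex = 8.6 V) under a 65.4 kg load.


Vout = rated_output * Vex * (load / capacity).
Vout = 1.3 * 8.6 * (65.4 / 500)
Vout = 1.3 * 8.6 * 0.1308
Vout = 1.462 mV

1.462 mV


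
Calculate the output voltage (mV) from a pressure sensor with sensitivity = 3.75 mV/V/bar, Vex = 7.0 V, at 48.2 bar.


Output = sensitivity * Vex * P.
Vout = 3.75 * 7.0 * 48.2
Vout = 26.25 * 48.2
Vout = 1265.25 mV

1265.25 mV


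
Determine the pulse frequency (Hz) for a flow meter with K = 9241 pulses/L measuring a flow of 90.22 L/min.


Frequency = K * Q / 60 (converting L/min to L/s).
f = 9241 * 90.22 / 60
f = 833723.02 / 60
f = 13895.38 Hz

13895.38 Hz


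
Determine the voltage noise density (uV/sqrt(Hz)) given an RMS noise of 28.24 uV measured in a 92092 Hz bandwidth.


Noise spectral density = Vrms / sqrt(BW).
NSD = 28.24 / sqrt(92092)
NSD = 28.24 / 303.4666
NSD = 0.0931 uV/sqrt(Hz)

0.0931 uV/sqrt(Hz)


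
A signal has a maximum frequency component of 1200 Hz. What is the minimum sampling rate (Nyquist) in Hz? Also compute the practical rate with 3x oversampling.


By Nyquist theorem, fs_min = 2 * fmax.
fs_min = 2 * 1200 = 2400 Hz
Practical rate = 3 * fs_min = 3 * 2400 = 7200 Hz

fs_min = 2400 Hz, fs_practical = 7200 Hz


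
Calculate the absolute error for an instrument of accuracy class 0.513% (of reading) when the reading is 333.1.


Absolute error = (accuracy% / 100) * reading.
Error = (0.513 / 100) * 333.1
Error = 0.00513 * 333.1
Error = 1.7088

1.7088


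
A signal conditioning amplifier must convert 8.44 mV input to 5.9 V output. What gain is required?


Gain = Vout / Vin (converting to same units).
G = 5.9 V / 8.44 mV
G = 5900.0 mV / 8.44 mV
G = 699.05

699.05


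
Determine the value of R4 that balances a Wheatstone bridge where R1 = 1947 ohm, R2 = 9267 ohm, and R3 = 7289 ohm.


At balance: R1*R4 = R2*R3, so R4 = R2*R3/R1.
R4 = 9267 * 7289 / 1947
R4 = 67547163 / 1947
R4 = 34692.94 ohm

34692.94 ohm


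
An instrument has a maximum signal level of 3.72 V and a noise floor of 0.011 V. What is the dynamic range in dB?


Dynamic range = 20 * log10(Vmax / Vnoise).
DR = 20 * log10(3.72 / 0.011)
DR = 20 * log10(338.18)
DR = 50.58 dB

50.58 dB


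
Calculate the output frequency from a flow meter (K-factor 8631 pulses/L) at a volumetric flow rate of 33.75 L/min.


Frequency = K * Q / 60 (converting L/min to L/s).
f = 8631 * 33.75 / 60
f = 291296.25 / 60
f = 4854.94 Hz

4854.94 Hz


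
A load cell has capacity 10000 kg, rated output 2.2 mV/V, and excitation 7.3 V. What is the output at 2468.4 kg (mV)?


Vout = rated_output * Vex * (load / capacity).
Vout = 2.2 * 7.3 * (2468.4 / 10000)
Vout = 2.2 * 7.3 * 0.24684
Vout = 3.964 mV

3.964 mV


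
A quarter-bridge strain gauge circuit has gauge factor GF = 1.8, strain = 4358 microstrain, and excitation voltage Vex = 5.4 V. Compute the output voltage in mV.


Quarter bridge output: Vout = (GF * epsilon * Vex) / 4.
Vout = (1.8 * 4358e-6 * 5.4) / 4
Vout = 0.04235976 / 4 V
Vout = 0.01058994 V = 10.5899 mV

10.5899 mV


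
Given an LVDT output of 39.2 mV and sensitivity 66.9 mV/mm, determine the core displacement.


Displacement = Vout / sensitivity.
d = 39.2 / 66.9
d = 0.586 mm

0.586 mm


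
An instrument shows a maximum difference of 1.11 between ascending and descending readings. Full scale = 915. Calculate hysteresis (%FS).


Hysteresis = (max difference / full scale) * 100%.
H = (1.11 / 915) * 100
H = 0.121 %FS

0.121 %FS


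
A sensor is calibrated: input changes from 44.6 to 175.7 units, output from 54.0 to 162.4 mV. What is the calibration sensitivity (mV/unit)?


Sensitivity = (y2 - y1) / (x2 - x1).
S = (162.4 - 54.0) / (175.7 - 44.6)
S = 108.4 / 131.1
S = 0.8268 mV/unit

0.8268 mV/unit


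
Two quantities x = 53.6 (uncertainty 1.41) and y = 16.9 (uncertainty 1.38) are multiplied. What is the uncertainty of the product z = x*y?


For a product z = x*y, the relative uncertainty is:
uz/z = sqrt((ux/x)^2 + (uy/y)^2)
Relative uncertainties: ux/x = 1.41/53.6 = 0.026306
uy/y = 1.38/16.9 = 0.081657
z = 53.6 * 16.9 = 905.8
uz = 905.8 * sqrt(0.026306^2 + 0.081657^2) = 77.712

77.712


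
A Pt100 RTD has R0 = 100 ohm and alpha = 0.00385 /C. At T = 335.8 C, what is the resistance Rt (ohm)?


The RTD equation: Rt = R0 * (1 + alpha * T).
Rt = 100 * (1 + 0.00385 * 335.8)
Rt = 100 * (1 + 1.29283)
Rt = 100 * 2.29283
Rt = 229.283 ohm

229.283 ohm


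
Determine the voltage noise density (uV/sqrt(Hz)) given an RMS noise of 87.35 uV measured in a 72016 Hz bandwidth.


Noise spectral density = Vrms / sqrt(BW).
NSD = 87.35 / sqrt(72016)
NSD = 87.35 / 268.358
NSD = 0.3255 uV/sqrt(Hz)

0.3255 uV/sqrt(Hz)


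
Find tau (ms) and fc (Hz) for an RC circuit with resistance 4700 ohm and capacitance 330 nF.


Time constant: tau = R * C.
tau = 4700 * 3.30e-07 = 0.001551 s
tau = 1.551 ms
Cutoff frequency: fc = 1 / (2*pi*R*C).
fc = 1 / (2*pi*0.001551) = 102.61 Hz

tau = 1.551 ms, fc = 102.61 Hz


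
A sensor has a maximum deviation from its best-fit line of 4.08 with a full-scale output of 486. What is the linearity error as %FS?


Linearity error = (max deviation / full scale) * 100%.
Linearity = (4.08 / 486) * 100
Linearity = 0.84 %FS

0.84 %FS


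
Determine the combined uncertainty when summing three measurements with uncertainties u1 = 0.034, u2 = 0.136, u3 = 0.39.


For a sum of independent quantities, uc = sqrt(u1^2 + u2^2 + u3^2).
uc = sqrt(0.034^2 + 0.136^2 + 0.39^2)
uc = sqrt(0.001156 + 0.018496 + 0.1521)
uc = 0.4144

0.4144


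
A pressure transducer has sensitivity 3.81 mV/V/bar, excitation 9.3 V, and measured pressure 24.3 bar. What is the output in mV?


Output = sensitivity * Vex * P.
Vout = 3.81 * 9.3 * 24.3
Vout = 35.433 * 24.3
Vout = 861.02 mV

861.02 mV


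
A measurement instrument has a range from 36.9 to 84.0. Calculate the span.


Span = upper range - lower range.
Span = 84.0 - (36.9)
Span = 47.1

47.1


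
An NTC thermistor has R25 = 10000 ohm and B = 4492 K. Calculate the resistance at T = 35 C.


NTC thermistor equation: Rt = R25 * exp(B * (1/T - 1/T25)).
T in Kelvin: 308.15 K, T25 = 298.15 K
1/T - 1/T25 = 1/308.15 - 1/298.15 = -0.00010884
B * (1/T - 1/T25) = 4492 * -0.00010884 = -0.4889
Rt = 10000 * exp(-0.4889) = 6132.8 ohm

6132.8 ohm


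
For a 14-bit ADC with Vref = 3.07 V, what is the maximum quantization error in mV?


The maximum quantization error is +/- LSB/2.
LSB = Vref / 2^n = 3.07 / 16384 = 0.00018738 V
Max error = LSB / 2 = 0.00018738 / 2 = 9.369e-05 V
Max error = 0.0937 mV

0.0937 mV


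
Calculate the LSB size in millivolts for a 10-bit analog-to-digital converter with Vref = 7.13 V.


The resolution (LSB) of an ADC is Vref / 2^n.
LSB = 7.13 / 2^10
LSB = 7.13 / 1024
LSB = 0.00696289 V = 6.96289062 mV

6.96289062 mV


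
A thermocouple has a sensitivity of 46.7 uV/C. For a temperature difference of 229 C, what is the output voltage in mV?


The thermocouple output V = sensitivity * dT.
V = 46.7 uV/C * 229 C
V = 10694.3 uV
V = 10.694 mV

10.694 mV


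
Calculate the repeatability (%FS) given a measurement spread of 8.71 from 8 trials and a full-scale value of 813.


Repeatability = (spread / full scale) * 100%.
R = (8.71 / 813) * 100
R = 1.071 %FS

1.071 %FS


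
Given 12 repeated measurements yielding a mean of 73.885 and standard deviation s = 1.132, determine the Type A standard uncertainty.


The standard uncertainty for Type A evaluation is u = s / sqrt(n).
u = 1.132 / sqrt(12)
u = 1.132 / 3.4641
u = 0.3268

0.3268


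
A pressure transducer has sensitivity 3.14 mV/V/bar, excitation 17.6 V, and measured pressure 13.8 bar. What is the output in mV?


Output = sensitivity * Vex * P.
Vout = 3.14 * 17.6 * 13.8
Vout = 55.264 * 13.8
Vout = 762.64 mV

762.64 mV


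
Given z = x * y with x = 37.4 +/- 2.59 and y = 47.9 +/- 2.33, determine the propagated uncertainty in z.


For a product z = x*y, the relative uncertainty is:
uz/z = sqrt((ux/x)^2 + (uy/y)^2)
Relative uncertainties: ux/x = 2.59/37.4 = 0.069251
uy/y = 2.33/47.9 = 0.048643
z = 37.4 * 47.9 = 1791.5
uz = 1791.5 * sqrt(0.069251^2 + 0.048643^2) = 151.608

151.608


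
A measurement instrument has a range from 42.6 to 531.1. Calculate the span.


Span = upper range - lower range.
Span = 531.1 - (42.6)
Span = 488.5

488.5


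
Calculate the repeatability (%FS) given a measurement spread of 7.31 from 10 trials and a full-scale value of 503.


Repeatability = (spread / full scale) * 100%.
R = (7.31 / 503) * 100
R = 1.453 %FS

1.453 %FS


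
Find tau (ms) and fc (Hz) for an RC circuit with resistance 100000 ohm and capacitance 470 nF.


Time constant: tau = R * C.
tau = 100000 * 4.70e-07 = 0.047 s
tau = 47.0 ms
Cutoff frequency: fc = 1 / (2*pi*R*C).
fc = 1 / (2*pi*0.047) = 3.39 Hz

tau = 47.0 ms, fc = 3.39 Hz
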